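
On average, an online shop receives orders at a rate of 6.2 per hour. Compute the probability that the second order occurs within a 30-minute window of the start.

0.8153

Over the interval, μ = 6.2 × 0.5 = 3.1 (a 30-minute window = 0.5 hours).
The second arrival falls in the interval iff at least 2 events occur there: P(S_2 ≤ t) = P(N ≥ 2) = 1 − P(N ≤ 1) ≈ 0.8153.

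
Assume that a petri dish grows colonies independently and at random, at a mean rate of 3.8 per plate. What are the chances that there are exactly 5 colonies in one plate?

With mean μ = 3.8 per plate,
P(N = 5) = e^(−μ) μ^5/5! = e^(−3.8) · 3.8^5/120 ≈ 0.1477.

0.1477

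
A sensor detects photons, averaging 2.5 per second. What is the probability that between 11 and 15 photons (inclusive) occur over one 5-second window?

0.5090

Over the interval, μ = 2.5 × 5 = 12.5 (a 5-second window = 5 seconds).
P(11 ≤ N ≤ 15) = Σ_{j=11}^{15} e^(−12.5) · 12.5^j/j! ≈ 0.5090.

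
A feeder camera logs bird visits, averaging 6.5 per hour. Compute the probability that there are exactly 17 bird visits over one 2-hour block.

Over the interval, μ = 6.5 × 2 = 13 (a 2-hour block = 2 hours).
P(N = 17) = e^(−μ) μ^17/17! = e^(−13) · 13^17/355687428096000 ≈ 0.0550.

0.0550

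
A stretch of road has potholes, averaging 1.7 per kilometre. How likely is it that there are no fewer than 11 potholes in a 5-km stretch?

0.2366

Over the interval, μ = 1.7 × 5 = 8.5 (a 5-km stretch = 5 kilometres).
P(N ≥ 11) = 1 − P(N ≤ 10) = 1 − Σ_{j=0}^{10} e^(−μ) μ^j/j! ≈ 0.2366.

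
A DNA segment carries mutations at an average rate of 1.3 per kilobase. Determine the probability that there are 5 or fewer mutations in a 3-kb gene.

Over the interval, μ = 1.3 × 3 = 3.9 (a 3-kb gene = 3 kilobases).
P(N ≤ 5) = Σ_{j=0}^{5} e^(−μ) μ^j/j! ≈ 0.8006.

0.8006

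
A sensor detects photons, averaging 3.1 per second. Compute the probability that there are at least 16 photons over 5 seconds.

Over the interval, μ = 3.1 × 5 = 15.5 (5 seconds).
P(N ≥ 16) = 1 − P(N ≤ 15) = 1 − Σ_{j=0}^{15} e^(−μ) μ^j/j! ≈ 0.4830.

0.4830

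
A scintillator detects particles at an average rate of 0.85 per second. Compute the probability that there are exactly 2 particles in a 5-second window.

Over the interval, μ = 0.85 × 5 = 4.25 (a 5-second window = 5 seconds).
P(N = 2) = e^(−μ) μ^2/2! = e^(−4.25) · 4.25^2/2 ≈ 0.1288.

0.1288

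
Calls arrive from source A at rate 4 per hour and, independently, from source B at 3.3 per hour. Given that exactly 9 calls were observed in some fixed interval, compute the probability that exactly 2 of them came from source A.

Given the total, each event is independently from source A with probability p = λ_A/(λ_A+λ_B) = 4/7.3 ≈ 0.5479.
So K ~ Binomial(9, 4/7.3): P(K = 2) = C(9,2) · (4/7.3)^2 · (3.3/7.3)^7 ≈ 0.0417.

0.0417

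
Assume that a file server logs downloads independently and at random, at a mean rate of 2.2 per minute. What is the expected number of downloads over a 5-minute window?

11

E[N] = λt = 2.2 × 5 = 11 (a 5-minute window = 5 minutes).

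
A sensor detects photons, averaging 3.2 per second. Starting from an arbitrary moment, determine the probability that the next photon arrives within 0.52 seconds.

0.8106

Inter-arrival times are exponential with rate λ = 3.2 per second.
P(T ≤ 0.52) = 1 − e^(−λt) = 1 − e^(−3.2 × 0.52) = 1 − e^(−1.664) ≈ 0.8106.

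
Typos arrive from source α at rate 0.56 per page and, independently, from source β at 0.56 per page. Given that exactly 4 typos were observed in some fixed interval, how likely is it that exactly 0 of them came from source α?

0.0625

Given the total, each event is independently from source α with probability p = λ_α/(λ_α+λ_β) = 0.56/1.12 = 0.5000.
So K ~ Binomial(4, 0.56/1.12): P(K = 0) = C(4,0) · (0.56/1.12)^0 · (0.56/1.12)^4 ≈ 0.0625.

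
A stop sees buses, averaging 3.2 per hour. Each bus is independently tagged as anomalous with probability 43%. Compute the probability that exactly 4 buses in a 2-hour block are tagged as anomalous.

0.1525

Thinning: the buses that are tagged as anomalous themselves form a Poisson process with rate 0.43 × 3.2 = 1.376 per hour.
Over the interval, μ = 1.376 × 2 = 2.752 (a 2-hour block = 2 hours).
P(N = 4) = e^(−2.752) · 2.752^4/4! ≈ 0.1525.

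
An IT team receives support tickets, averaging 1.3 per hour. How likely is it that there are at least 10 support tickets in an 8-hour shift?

Over the interval, μ = 1.3 × 8 = 10.4 (an 8-hour shift = 8 hours).
P(N ≥ 10) = 1 − P(N ≤ 9) = 1 − Σ_{j=0}^{9} e^(−μ) μ^j/j! ≈ 0.5910.

0.5910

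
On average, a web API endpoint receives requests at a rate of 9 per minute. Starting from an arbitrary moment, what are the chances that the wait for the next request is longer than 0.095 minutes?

The wait for the next event is exponential with rate λ = 9 per minute.
P(T > 0.095) = e^(−λt) = e^(−9 × 0.095) = e^(−0.855) ≈ 0.4253.

0.4253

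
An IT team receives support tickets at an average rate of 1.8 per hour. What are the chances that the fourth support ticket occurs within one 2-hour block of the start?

Over the interval, μ = 1.8 × 2 = 3.6 (a 2-hour block = 2 hours).
The fourth arrival falls in the interval iff at least 4 events occur there: P(S_4 ≤ t) = P(N ≥ 4) = 1 − P(N ≤ 3) ≈ 0.4848.

0.4848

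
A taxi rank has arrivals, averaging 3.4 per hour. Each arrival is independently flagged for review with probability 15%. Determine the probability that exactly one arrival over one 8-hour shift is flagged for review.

0.0690

Thinning: the arrivals that are flagged for review themselves form a Poisson process with rate 0.15 × 3.4 = 0.51 per hour.
Over the interval, μ = 0.51 × 8 = 4.08 (an 8-hour shift = 8 hours).
P(N = 1) = e^(−4.08) · 4.08^1/1! ≈ 0.0690.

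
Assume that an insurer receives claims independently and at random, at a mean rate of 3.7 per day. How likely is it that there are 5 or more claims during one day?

0.3128

With mean μ = 3.7 per day,
P(N ≥ 5) = 1 − P(N ≤ 4) = 1 − Σ_{j=0}^{4} e^(−μ) μ^j/j! ≈ 0.3128.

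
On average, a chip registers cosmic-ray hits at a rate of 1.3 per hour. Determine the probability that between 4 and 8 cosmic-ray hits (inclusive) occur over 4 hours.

0.6800

Over the interval, μ = 1.3 × 4 = 5.2 (4 hours).
P(4 ≤ N ≤ 8) = Σ_{j=4}^{8} e^(−5.2) · 5.2^j/j! ≈ 0.6800.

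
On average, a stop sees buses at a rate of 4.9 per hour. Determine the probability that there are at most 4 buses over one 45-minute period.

0.6920

Over the interval, μ = 4.9 × 0.75 = 3.675 (a 45-minute period = 0.75 hours).
P(N ≤ 4) = Σ_{j=0}^{4} e^(−μ) μ^j/j! ≈ 0.6920.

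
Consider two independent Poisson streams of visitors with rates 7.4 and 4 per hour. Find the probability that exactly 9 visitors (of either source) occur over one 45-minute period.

Independent Poisson processes superpose: combined rate λ = 7.4 + 4 = 11.4 per hour.
Over the interval, μ = 11.4 × 0.75 = 8.55 (a 45-minute period = 0.75 hours).
P(N = 9) = e^(−8.55) · 8.55^9/9! ≈ 0.1302.

0.1302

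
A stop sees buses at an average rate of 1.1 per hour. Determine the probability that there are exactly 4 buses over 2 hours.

0.1082

Over the interval, μ = 1.1 × 2 = 2.2 (2 hours).
P(N = 4) = e^(−μ) μ^4/4! = e^(−2.2) · 2.2^4/24 ≈ 0.1082.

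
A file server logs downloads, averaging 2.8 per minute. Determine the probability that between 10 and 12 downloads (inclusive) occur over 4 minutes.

0.3474

Over the interval, μ = 2.8 × 4 = 11.2 (4 minutes).
P(10 ≤ N ≤ 12) = Σ_{j=10}^{12} e^(−11.2) · 11.2^j/j! ≈ 0.3474.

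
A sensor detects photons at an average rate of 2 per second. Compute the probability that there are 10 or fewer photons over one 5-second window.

0.5830

Over the interval, μ = 2 × 5 = 10 (a 5-second window = 5 seconds).
P(N ≤ 10) = Σ_{j=0}^{10} e^(−μ) μ^j/j! ≈ 0.5830.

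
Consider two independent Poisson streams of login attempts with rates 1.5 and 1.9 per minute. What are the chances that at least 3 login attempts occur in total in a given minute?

Independent Poisson processes superpose: combined rate λ = 1.5 + 1.9 = 3.4 per minute.
So μ = 3.4.
P(N ≥ 3) = 1 − P(N ≤ 2) ≈ 0.6603.

0.6603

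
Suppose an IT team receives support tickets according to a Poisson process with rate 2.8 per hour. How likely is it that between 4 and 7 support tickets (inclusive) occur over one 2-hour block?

0.6064

Over the interval, μ = 2.8 × 2 = 5.6 (a 2-hour block = 2 hours).
P(4 ≤ N ≤ 7) = Σ_{j=4}^{7} e^(−5.6) · 5.6^j/j! ≈ 0.6064.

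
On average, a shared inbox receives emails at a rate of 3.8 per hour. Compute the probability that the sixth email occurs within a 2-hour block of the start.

Over the interval, μ = 3.8 × 2 = 7.6 (a 2-hour block = 2 hours).
The sixth arrival falls in the interval iff at least 6 events occur there: P(S_6 ≤ t) = P(N ≥ 6) = 1 − P(N ≤ 5) ≈ 0.7693.

0.7693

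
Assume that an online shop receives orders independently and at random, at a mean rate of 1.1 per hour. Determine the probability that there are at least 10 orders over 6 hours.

0.1314

Over the interval, μ = 1.1 × 6 = 6.6 (6 hours).
P(N ≥ 10) = 1 − P(N ≤ 9) = 1 − Σ_{j=0}^{9} e^(−μ) μ^j/j! ≈ 0.1314.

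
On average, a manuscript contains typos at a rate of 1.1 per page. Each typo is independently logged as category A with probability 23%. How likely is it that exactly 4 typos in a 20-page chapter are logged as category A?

Thinning: the typos that are logged as category A themselves form a Poisson process with rate 0.23 × 1.1 = 0.253 per page.
Over the interval, μ = 0.253 × 20 = 5.06 (a 20-page chapter = 20 pages).
P(N = 4) = e^(−5.06) · 5.06^4/4! ≈ 0.1733.

0.1733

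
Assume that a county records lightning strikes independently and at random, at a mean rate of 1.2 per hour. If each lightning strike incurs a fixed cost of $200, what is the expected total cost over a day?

E[N] = 1.2 × 24 = 28.8 (a day = 24 hours); E[cost] = 28.8 × $200 = $5760.

$5760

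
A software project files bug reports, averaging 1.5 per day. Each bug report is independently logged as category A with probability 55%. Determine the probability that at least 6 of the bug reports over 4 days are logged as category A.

0.1171

Thinning: the bug reports that are logged as category A themselves form a Poisson process with rate 0.55 × 1.5 = 0.825 per day.
Over the interval, μ = 0.825 × 4 = 3.3 (4 days).
P(N ≥ 6) = 1 − P(N ≤ 5) ≈ 0.1171.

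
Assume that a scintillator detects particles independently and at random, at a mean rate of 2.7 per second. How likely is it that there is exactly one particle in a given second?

0.1815

With mean μ = 2.7 per second,
P(N = 1) = e^(−μ) μ^1/1! = e^(−2.7) · 2.7^1/1 ≈ 0.1815.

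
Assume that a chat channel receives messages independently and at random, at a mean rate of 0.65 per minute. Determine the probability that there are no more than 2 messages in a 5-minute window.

0.3696

Over the interval, μ = 0.65 × 5 = 3.25 (a 5-minute window = 5 minutes).
P(N ≤ 2) = Σ_{j=0}^{2} e^(−μ) μ^j/j! ≈ 0.3696.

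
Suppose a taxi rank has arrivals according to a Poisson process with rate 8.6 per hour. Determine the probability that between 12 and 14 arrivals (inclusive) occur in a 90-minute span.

Over the interval, μ = 8.6 × 1.5 = 12.9 (a 90-minute span = 1.5 hours).
P(12 ≤ N ≤ 14) = Σ_{j=12}^{14} e^(−12.9) · 12.9^j/j! ≈ 0.3219.

0.3219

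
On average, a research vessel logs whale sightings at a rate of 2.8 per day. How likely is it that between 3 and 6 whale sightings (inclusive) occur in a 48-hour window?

Over the interval, μ = 2.8 × 2 = 5.6 (a 48-hour window = 2 days).
P(3 ≤ N ≤ 6) = Σ_{j=3}^{6} e^(−5.6) · 5.6^j/j! ≈ 0.5879.

0.5879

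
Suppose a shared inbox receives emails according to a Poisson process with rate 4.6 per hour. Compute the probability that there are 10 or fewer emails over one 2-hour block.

0.6820

Over the interval, μ = 4.6 × 2 = 9.2 (a 2-hour block = 2 hours).
P(N ≤ 10) = Σ_{j=0}^{10} e^(−μ) μ^j/j! ≈ 0.6820.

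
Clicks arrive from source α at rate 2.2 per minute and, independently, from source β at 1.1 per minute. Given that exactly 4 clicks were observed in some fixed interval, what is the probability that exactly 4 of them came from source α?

0.1975

Given the total, each event is independently from source α with probability p = λ_α/(λ_α+λ_β) = 2.2/3.3 ≈ 0.6667.
So K ~ Binomial(4, 2.2/3.3): P(K = 4) = C(4,4) · (2.2/3.3)^4 · (1.1/3.3)^0 ≈ 0.1975.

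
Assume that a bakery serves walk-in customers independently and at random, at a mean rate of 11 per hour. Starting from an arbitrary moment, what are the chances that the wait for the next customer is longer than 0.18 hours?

0.1381

The wait for the next event is exponential with rate λ = 11 per hour.
P(T > 0.18) = e^(−λt) = e^(−11 × 0.18) = e^(−1.98) ≈ 0.1381.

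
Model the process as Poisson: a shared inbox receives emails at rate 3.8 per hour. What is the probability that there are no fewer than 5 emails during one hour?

With mean μ = 3.8 per hour,
P(N ≥ 5) = 1 − P(N ≤ 4) = 1 − Σ_{j=0}^{4} e^(−μ) μ^j/j! ≈ 0.3322.

0.3322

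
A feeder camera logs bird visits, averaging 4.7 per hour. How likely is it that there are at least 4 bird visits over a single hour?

With mean μ = 4.7 per hour,
P(N ≥ 4) = 1 − P(N ≤ 3) = 1 − Σ_{j=0}^{3} e^(−μ) μ^j/j! ≈ 0.6903.

0.6903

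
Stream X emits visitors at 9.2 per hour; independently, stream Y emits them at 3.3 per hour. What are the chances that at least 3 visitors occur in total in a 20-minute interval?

Independent Poisson processes superpose: combined rate λ = 9.2 + 3.3 = 12.5 per hour.
Over the interval, μ = 12.5 × 1/3 ≈ 4.16667 (a 20-minute interval = 1/3 hours).
P(N ≥ 3) = 1 − P(N ≤ 2) ≈ 0.7853.

0.7853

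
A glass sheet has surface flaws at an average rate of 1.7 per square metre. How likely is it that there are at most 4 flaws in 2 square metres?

0.7442

Over the interval, μ = 1.7 × 2 = 3.4 (2 square metres).
P(N ≤ 4) = Σ_{j=0}^{4} e^(−μ) μ^j/j! ≈ 0.7442.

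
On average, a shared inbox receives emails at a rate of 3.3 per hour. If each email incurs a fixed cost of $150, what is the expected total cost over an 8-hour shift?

E[N] = 3.3 × 8 = 26.4 (an 8-hour shift = 8 hours); E[cost] = 26.4 × $150 = $3960.

$3960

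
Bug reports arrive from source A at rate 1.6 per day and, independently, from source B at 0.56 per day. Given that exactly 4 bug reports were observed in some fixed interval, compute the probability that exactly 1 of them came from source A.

Given the total, each event is independently from source A with probability p = λ_A/(λ_A+λ_B) = 1.6/2.16 ≈ 0.7407.
So K ~ Binomial(4, 1.6/2.16): P(K = 1) = C(4,1) · (1.6/2.16)^1 · (0.56/2.16)^3 ≈ 0.0516.

0.0516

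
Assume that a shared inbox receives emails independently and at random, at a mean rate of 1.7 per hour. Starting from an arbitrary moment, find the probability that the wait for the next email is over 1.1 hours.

0.1541

The wait for the next event is exponential with rate λ = 1.7 per hour.
P(T > 1.1) = e^(−λt) = e^(−1.7 × 1.1) = e^(−1.87) ≈ 0.1541.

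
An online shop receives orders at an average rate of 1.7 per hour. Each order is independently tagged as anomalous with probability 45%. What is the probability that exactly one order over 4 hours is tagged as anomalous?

Thinning: the orders that are tagged as anomalous themselves form a Poisson process with rate 0.45 × 1.7 = 0.765 per hour.
Over the interval, μ = 0.765 × 4 = 3.06 (4 hours).
P(N = 1) = e^(−3.06) · 3.06^1/1! ≈ 0.1435.

0.1435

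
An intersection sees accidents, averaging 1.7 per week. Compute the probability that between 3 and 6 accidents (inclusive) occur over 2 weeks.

Over the interval, μ = 1.7 × 2 = 3.4 (2 weeks).
P(3 ≤ N ≤ 6) = Σ_{j=3}^{6} e^(−3.4) · 3.4^j/j! ≈ 0.6024.

0.6024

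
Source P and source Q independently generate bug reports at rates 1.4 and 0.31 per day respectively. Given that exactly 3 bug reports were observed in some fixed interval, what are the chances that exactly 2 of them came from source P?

0.3645

Given the total, each event is independently from source P with probability p = λ_P/(λ_P+λ_Q) = 1.4/1.71 ≈ 0.8187.
So K ~ Binomial(3, 1.4/1.71): P(K = 2) = C(3,2) · (1.4/1.71)^2 · (0.31/1.71)^1 ≈ 0.3645.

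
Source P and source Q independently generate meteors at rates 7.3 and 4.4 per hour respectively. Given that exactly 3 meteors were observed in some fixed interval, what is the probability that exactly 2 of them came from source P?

Given the total, each event is independently from source P with probability p = λ_P/(λ_P+λ_Q) = 7.3/11.7 ≈ 0.6239.
So K ~ Binomial(3, 7.3/11.7): P(K = 2) = C(3,2) · (7.3/11.7)^2 · (4.4/11.7)^1 ≈ 0.4392.

0.4392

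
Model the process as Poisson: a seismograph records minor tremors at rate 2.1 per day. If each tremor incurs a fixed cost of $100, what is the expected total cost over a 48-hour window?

E[N] = 2.1 × 2 = 4.2 (a 48-hour window = 2 days); E[cost] = 4.2 × $100 = $420.

$420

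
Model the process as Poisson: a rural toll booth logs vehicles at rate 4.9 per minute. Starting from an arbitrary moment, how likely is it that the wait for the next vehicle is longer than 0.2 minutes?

0.3753

The wait for the next event is exponential with rate λ = 4.9 per minute.
P(T > 0.2) = e^(−λt) = e^(−4.9 × 0.2) = e^(−0.98) ≈ 0.3753.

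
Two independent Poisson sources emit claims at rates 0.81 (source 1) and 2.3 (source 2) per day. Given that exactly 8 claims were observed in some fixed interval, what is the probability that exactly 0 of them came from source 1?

0.0895

Given the total, each event is independently from source 1 with probability p = λ_1/(λ_1+λ_2) = 0.81/3.11 ≈ 0.2605.
So K ~ Binomial(8, 0.81/3.11): P(K = 0) = C(8,0) · (0.81/3.11)^0 · (2.3/3.11)^8 ≈ 0.0895.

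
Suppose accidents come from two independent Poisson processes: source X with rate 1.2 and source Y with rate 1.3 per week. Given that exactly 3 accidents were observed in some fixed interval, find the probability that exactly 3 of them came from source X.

0.1106

Given the total, each event is independently from source X with probability p = λ_X/(λ_X+λ_Y) = 1.2/2.5 = 0.4800.
So K ~ Binomial(3, 1.2/2.5): P(K = 3) = C(3,3) · (1.2/2.5)^3 · (1.3/2.5)^0 ≈ 0.1106.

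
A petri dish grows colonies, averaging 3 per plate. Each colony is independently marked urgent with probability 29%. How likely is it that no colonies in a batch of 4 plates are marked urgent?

Thinning: the colonies that are marked urgent themselves form a Poisson process with rate 0.29 × 3 = 0.87 per plate.
Over the interval, μ = 0.87 × 4 = 3.48 (a batch of 4 plates = 4 plates).
P(N = 0) = e^(−3.48) · 3.48^0/0! ≈ 0.0308.

0.0308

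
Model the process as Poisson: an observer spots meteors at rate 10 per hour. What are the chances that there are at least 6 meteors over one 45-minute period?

0.7586

Over the interval, μ = 10 × 0.75 = 7.5 (a 45-minute period = 0.75 hours).
P(N ≥ 6) = 1 − P(N ≤ 5) = 1 − Σ_{j=0}^{5} e^(−μ) μ^j/j! ≈ 0.7586.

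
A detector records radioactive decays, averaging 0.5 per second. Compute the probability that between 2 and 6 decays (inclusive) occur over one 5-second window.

0.6985

Over the interval, μ = 0.5 × 5 = 2.5 (a 5-second window = 5 seconds).
P(2 ≤ N ≤ 6) = Σ_{j=2}^{6} e^(−2.5) · 2.5^j/j! ≈ 0.6985.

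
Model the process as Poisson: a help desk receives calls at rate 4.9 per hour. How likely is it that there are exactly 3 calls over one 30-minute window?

Over the interval, μ = 4.9 × 0.5 = 2.45 (a 30-minute window = 0.5 hours).
P(N = 3) = e^(−μ) μ^3/3! = e^(−2.45) · 2.45^3/6 ≈ 0.2115.

0.2115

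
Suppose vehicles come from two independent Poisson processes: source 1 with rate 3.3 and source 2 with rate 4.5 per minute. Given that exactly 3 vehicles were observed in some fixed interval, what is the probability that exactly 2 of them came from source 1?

Given the total, each event is independently from source 1 with probability p = λ_1/(λ_1+λ_2) = 3.3/7.8 ≈ 0.4231.
So K ~ Binomial(3, 3.3/7.8): P(K = 2) = C(3,2) · (3.3/7.8)^2 · (4.5/7.8)^1 ≈ 0.3098.

0.3098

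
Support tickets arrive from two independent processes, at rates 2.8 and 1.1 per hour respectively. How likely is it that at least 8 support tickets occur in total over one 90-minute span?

0.2356

Independent Poisson processes superpose: combined rate λ = 2.8 + 1.1 = 3.9 per hour.
Over the interval, μ = 3.9 × 1.5 = 5.85 (a 90-minute span = 1.5 hours).
P(N ≥ 8) = 1 − P(N ≤ 7) ≈ 0.2356.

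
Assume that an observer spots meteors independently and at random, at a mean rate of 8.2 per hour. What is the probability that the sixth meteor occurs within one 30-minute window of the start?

Over the interval, μ = 8.2 × 0.5 = 4.1 (a 30-minute window = 0.5 hours).
The sixth arrival falls in the interval iff at least 6 events occur there: P(S_6 ≤ t) = P(N ≥ 6) = 1 − P(N ≤ 5) ≈ 0.2307.

0.2307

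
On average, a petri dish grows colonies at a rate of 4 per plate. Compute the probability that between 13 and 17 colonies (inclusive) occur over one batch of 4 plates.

0.4662

Over the interval, μ = 4 × 4 = 16 (a batch of 4 plates = 4 plates).
P(13 ≤ N ≤ 17) = Σ_{j=13}^{17} e^(−16) · 16^j/j! ≈ 0.4662.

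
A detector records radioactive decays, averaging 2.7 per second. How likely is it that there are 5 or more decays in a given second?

0.1371

With mean μ = 2.7 per second,
P(N ≥ 5) = 1 − P(N ≤ 4) = 1 − Σ_{j=0}^{4} e^(−μ) μ^j/j! ≈ 0.1371.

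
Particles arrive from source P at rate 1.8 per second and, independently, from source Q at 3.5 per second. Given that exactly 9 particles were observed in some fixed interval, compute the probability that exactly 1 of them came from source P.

0.1106

Given the total, each event is independently from source P with probability p = λ_P/(λ_P+λ_Q) = 1.8/5.3 ≈ 0.3396.
So K ~ Binomial(9, 1.8/5.3): P(K = 1) = C(9,1) · (1.8/5.3)^1 · (3.5/5.3)^8 ≈ 0.1106.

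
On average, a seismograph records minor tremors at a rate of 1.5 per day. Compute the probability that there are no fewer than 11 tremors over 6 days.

Over the interval, μ = 1.5 × 6 = 9 (6 days).
P(N ≥ 11) = 1 − P(N ≤ 10) = 1 − Σ_{j=0}^{10} e^(−μ) μ^j/j! ≈ 0.2940.

0.2940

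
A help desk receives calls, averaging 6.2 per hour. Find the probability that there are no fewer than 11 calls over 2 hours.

Over the interval, μ = 6.2 × 2 = 12.4 (2 hours).
P(N ≥ 11) = 1 − P(N ≤ 10) = 1 − Σ_{j=0}^{10} e^(−μ) μ^j/j! ≈ 0.6933.

0.6933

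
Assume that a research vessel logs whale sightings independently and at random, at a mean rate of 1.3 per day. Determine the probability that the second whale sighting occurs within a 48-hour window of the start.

0.7326

Over the interval, μ = 1.3 × 2 = 2.6 (a 48-hour window = 2 days).
The second arrival falls in the interval iff at least 2 events occur there: P(S_2 ≤ t) = P(N ≥ 2) = 1 − P(N ≤ 1) ≈ 0.7326.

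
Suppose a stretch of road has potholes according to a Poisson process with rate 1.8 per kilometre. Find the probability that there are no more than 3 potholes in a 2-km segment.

0.5152

Over the interval, μ = 1.8 × 2 = 3.6 (a 2-km segment = 2 kilometres).
P(N ≤ 3) = Σ_{j=0}^{3} e^(−μ) μ^j/j! ≈ 0.5152.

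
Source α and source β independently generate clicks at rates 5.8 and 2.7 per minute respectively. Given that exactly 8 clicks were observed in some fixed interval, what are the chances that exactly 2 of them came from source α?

Given the total, each event is independently from source α with probability p = λ_α/(λ_α+λ_β) = 5.8/8.5 ≈ 0.6824.
So K ~ Binomial(8, 5.8/8.5): P(K = 2) = C(8,2) · (5.8/8.5)^2 · (2.7/8.5)^6 ≈ 0.0134.

0.0134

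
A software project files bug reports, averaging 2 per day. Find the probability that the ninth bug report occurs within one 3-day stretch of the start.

0.1528

Over the interval, μ = 2 × 3 = 6 (a 3-day stretch = 3 days).
The ninth arrival falls in the interval iff at least 9 events occur there: P(S_9 ≤ t) = P(N ≥ 9) = 1 − P(N ≤ 8) ≈ 0.1528.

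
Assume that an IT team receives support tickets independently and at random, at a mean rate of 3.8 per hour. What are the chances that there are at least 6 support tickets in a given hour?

0.1844

With mean μ = 3.8 per hour,
P(N ≥ 6) = 1 − P(N ≤ 5) = 1 − Σ_{j=0}^{5} e^(−μ) μ^j/j! ≈ 0.1844.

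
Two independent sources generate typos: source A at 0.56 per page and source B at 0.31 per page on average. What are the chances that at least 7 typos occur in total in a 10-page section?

0.7645

Independent Poisson processes superpose: combined rate λ = 0.56 + 0.31 = 0.87 per page.
Over the interval, μ = 0.87 × 10 = 8.7 (a 10-page section = 10 pages).
P(N ≥ 7) = 1 − P(N ≤ 6) ≈ 0.7645.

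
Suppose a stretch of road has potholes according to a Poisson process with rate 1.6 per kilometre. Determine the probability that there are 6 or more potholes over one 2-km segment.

0.1054

Over the interval, μ = 1.6 × 2 = 3.2 (a 2-km segment = 2 kilometres).
P(N ≥ 6) = 1 − P(N ≤ 5) = 1 − Σ_{j=0}^{5} e^(−μ) μ^j/j! ≈ 0.1054.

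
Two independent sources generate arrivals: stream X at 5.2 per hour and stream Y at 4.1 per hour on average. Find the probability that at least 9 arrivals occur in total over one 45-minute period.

Independent Poisson processes superpose: combined rate λ = 5.2 + 4.1 = 9.3 per hour.
Over the interval, μ = 9.3 × 0.75 = 6.975 (a 45-minute period = 0.75 hours).
P(N ≥ 9) = 1 − P(N ≤ 8) ≈ 0.2677.

0.2677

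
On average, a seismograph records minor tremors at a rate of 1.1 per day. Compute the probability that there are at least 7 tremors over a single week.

Over the interval, μ = 1.1 × 7 = 7.7 (a week = 7 days).
P(N ≥ 7) = 1 − P(N ≤ 6) = 1 − Σ_{j=0}^{6} e^(−μ) μ^j/j! ≈ 0.6486.

0.6486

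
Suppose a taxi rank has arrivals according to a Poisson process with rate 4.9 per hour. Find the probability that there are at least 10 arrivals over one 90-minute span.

0.2067

Over the interval, μ = 4.9 × 1.5 = 7.35 (a 90-minute span = 1.5 hours).
P(N ≥ 10) = 1 − P(N ≤ 9) = 1 − Σ_{j=0}^{9} e^(−μ) μ^j/j! ≈ 0.2067.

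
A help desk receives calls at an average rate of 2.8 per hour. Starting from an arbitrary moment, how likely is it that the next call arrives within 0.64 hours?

0.8334

Inter-arrival times are exponential with rate λ = 2.8 per hour.
P(T ≤ 0.64) = 1 − e^(−λt) = 1 − e^(−2.8 × 0.64) = 1 − e^(−1.792) ≈ 0.8334.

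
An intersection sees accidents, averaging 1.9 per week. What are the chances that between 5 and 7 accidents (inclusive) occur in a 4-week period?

0.3851

Over the interval, μ = 1.9 × 4 = 7.6 (a 4-week period = 4 weeks).
P(5 ≤ N ≤ 7) = Σ_{j=5}^{7} e^(−7.6) · 7.6^j/j! ≈ 0.3851.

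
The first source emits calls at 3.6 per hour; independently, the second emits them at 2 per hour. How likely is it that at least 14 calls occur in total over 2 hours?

0.2376

Independent Poisson processes superpose: combined rate λ = 3.6 + 2 = 5.6 per hour.
Over the interval, μ = 5.6 × 2 = 11.2 (2 hours).
P(N ≥ 14) = 1 − P(N ≤ 13) ≈ 0.2376.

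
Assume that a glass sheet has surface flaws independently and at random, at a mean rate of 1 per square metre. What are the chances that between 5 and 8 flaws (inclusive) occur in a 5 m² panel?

Over the interval, μ = 1 × 5 = 5 (a 5 m² panel = 5 square metres).
P(5 ≤ N ≤ 8) = Σ_{j=5}^{8} e^(−5) · 5^j/j! ≈ 0.4914.

0.4914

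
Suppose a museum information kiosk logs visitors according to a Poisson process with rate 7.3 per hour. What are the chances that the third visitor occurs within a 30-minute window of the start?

0.7060

Over the interval, μ = 7.3 × 0.5 = 3.65 (a 30-minute window = 0.5 hours).
The third arrival falls in the interval iff at least 3 events occur there: P(S_3 ≤ t) = P(N ≥ 3) = 1 − P(N ≤ 2) ≈ 0.7060.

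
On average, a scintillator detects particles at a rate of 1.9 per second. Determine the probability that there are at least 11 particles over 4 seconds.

Over the interval, μ = 1.9 × 4 = 7.6 (4 seconds).
P(N ≥ 11) = 1 − P(N ≤ 10) = 1 − Σ_{j=0}^{10} e^(−μ) μ^j/j! ≈ 0.1465.

0.1465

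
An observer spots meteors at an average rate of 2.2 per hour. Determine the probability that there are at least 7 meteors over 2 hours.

0.1564

Over the interval, μ = 2.2 × 2 = 4.4 (2 hours).
P(N ≥ 7) = 1 − P(N ≤ 6) = 1 − Σ_{j=0}^{6} e^(−μ) μ^j/j! ≈ 0.1564.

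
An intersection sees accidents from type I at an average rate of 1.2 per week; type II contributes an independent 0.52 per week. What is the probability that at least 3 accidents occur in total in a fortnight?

0.6679

Independent Poisson processes superpose: combined rate λ = 1.2 + 0.52 = 1.72 per week.
Over the interval, μ = 1.72 × 2 = 3.44 (a fortnight = 2 weeks).
P(N ≥ 3) = 1 − P(N ≤ 2) ≈ 0.6679.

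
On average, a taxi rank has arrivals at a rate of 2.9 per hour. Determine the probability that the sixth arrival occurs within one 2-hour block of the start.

Over the interval, μ = 2.9 × 2 = 5.8 (a 2-hour block = 2 hours).
The sixth arrival falls in the interval iff at least 6 events occur there: P(S_6 ≤ t) = P(N ≥ 6) = 1 − P(N ≤ 5) ≈ 0.5217.

0.5217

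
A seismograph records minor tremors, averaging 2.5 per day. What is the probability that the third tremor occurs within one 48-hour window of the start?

0.8753

Over the interval, μ = 2.5 × 2 = 5 (a 48-hour window = 2 days).
The third arrival falls in the interval iff at least 3 events occur there: P(S_3 ≤ t) = P(N ≥ 3) = 1 − P(N ≤ 2) ≈ 0.8753.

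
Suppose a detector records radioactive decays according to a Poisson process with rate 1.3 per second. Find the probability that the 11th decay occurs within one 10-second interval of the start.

0.7483

Over the interval, μ = 1.3 × 10 = 13 (a 10-second interval = 10 seconds).
The 11th arrival falls in the interval iff at least 11 events occur there: P(S_11 ≤ t) = P(N ≥ 11) = 1 − P(N ≤ 10) ≈ 0.7483.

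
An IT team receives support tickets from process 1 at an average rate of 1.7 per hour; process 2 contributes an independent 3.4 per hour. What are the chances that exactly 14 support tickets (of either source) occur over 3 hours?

0.1001

Independent Poisson processes superpose: combined rate λ = 1.7 + 3.4 = 5.1 per hour.
Over the interval, μ = 5.1 × 3 = 15.3 (3 hours).
P(N = 14) = e^(−15.3) · 15.3^14/14! ≈ 0.1001.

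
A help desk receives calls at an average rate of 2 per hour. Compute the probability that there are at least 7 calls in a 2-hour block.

0.1107

Over the interval, μ = 2 × 2 = 4 (a 2-hour block = 2 hours).
P(N ≥ 7) = 1 − P(N ≤ 6) = 1 − Σ_{j=0}^{6} e^(−μ) μ^j/j! ≈ 0.1107.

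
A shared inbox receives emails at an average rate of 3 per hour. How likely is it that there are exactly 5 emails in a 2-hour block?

0.1606

Over the interval, μ = 3 × 2 = 6 (a 2-hour block = 2 hours).
P(N = 5) = e^(−μ) μ^5/5! = e^(−6) · 6^5/120 ≈ 0.1606.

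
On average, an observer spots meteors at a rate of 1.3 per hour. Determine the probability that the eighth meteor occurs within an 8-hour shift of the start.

Over the interval, μ = 1.3 × 8 = 10.4 (an 8-hour shift = 8 hours).
The eighth arrival falls in the interval iff at least 8 events occur there: P(S_8 ≤ t) = P(N ≥ 8) = 1 − P(N ≤ 7) ≈ 0.8137.

0.8137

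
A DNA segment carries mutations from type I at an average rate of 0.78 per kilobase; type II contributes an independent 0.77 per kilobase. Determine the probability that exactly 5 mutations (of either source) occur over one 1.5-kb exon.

0.0554

Independent Poisson processes superpose: combined rate λ = 0.78 + 0.77 = 1.55 per kilobase.
Over the interval, μ = 1.55 × 1.5 = 2.325 (a 1.5-kb exon = 1.5 kilobases).
P(N = 5) = e^(−2.325) · 2.325^5/5! ≈ 0.0554.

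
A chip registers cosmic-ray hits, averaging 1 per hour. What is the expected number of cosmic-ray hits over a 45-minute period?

0.75

E[N] = λt = 1 × 0.75 = 0.75 (a 45-minute period = 0.75 hours).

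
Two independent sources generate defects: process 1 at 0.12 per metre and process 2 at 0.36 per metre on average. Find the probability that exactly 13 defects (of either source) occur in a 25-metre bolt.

0.1056

Independent Poisson processes superpose: combined rate λ = 0.12 + 0.36 = 0.48 per metre.
Over the interval, μ = 0.48 × 25 = 12 (a 25-metre bolt = 25 metres).
P(N = 13) = e^(−12) · 12^13/13! ≈ 0.1056.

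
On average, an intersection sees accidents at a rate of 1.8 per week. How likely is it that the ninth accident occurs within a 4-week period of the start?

0.2973

Over the interval, μ = 1.8 × 4 = 7.2 (a 4-week period = 4 weeks).
The ninth arrival falls in the interval iff at least 9 events occur there: P(S_9 ≤ t) = P(N ≥ 9) = 1 − P(N ≤ 8) ≈ 0.2973.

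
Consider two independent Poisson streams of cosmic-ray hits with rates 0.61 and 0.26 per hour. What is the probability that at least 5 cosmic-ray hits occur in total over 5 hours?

0.4392

Independent Poisson processes superpose: combined rate λ = 0.61 + 0.26 = 0.87 per hour.
Over the interval, μ = 0.87 × 5 = 4.35 (5 hours).
P(N ≥ 5) = 1 − P(N ≤ 4) ≈ 0.4392.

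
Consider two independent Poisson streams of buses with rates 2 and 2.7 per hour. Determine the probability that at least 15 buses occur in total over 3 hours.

Independent Poisson processes superpose: combined rate λ = 2 + 2.7 = 4.7 per hour.
Over the interval, μ = 4.7 × 3 = 14.1 (3 hours).
P(N ≥ 15) = 1 − P(N ≤ 14) ≈ 0.4402.

0.4402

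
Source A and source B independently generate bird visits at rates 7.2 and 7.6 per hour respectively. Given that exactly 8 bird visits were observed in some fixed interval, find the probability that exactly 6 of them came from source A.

Given the total, each event is independently from source A with probability p = λ_A/(λ_A+λ_B) = 7.2/14.8 ≈ 0.4865.
So K ~ Binomial(8, 7.2/14.8): P(K = 6) = C(8,6) · (7.2/14.8)^6 · (7.6/14.8)^2 ≈ 0.0979.

0.0979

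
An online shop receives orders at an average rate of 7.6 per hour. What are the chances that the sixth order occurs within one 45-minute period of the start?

Over the interval, μ = 7.6 × 0.75 = 5.7 (a 45-minute period = 0.75 hours).
The sixth arrival falls in the interval iff at least 6 events occur there: P(S_6 ≤ t) = P(N ≥ 6) = 1 − P(N ≤ 5) ≈ 0.5050.

0.5050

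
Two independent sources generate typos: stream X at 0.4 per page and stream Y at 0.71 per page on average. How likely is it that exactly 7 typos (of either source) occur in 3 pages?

Independent Poisson processes superpose: combined rate λ = 0.4 + 0.71 = 1.11 per page.
Over the interval, μ = 1.11 × 3 = 3.33 (3 pages).
P(N = 7) = e^(−3.33) · 3.33^7/7! ≈ 0.0322.

0.0322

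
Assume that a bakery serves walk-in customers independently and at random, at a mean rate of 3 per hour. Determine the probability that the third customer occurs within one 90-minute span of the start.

Over the interval, μ = 3 × 1.5 = 4.5 (a 90-minute span = 1.5 hours).
The third arrival falls in the interval iff at least 3 events occur there: P(S_3 ≤ t) = P(N ≥ 3) = 1 − P(N ≤ 2) ≈ 0.8264.

0.8264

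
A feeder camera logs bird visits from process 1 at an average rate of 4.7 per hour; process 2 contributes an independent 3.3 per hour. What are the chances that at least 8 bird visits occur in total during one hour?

Independent Poisson processes superpose: combined rate λ = 4.7 + 3.3 = 8 per hour.
So μ = 8.
P(N ≥ 8) = 1 − P(N ≤ 7) ≈ 0.5470.

0.5470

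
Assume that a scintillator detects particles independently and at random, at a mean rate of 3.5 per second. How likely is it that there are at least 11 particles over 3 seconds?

Over the interval, μ = 3.5 × 3 = 10.5 (3 seconds).
P(N ≥ 11) = 1 − P(N ≤ 10) = 1 − Σ_{j=0}^{10} e^(−μ) μ^j/j! ≈ 0.4793.

0.4793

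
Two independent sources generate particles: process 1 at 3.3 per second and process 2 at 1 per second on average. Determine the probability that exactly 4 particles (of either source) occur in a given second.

Independent Poisson processes superpose: combined rate λ = 3.3 + 1 = 4.3 per second.
So μ = 4.3.
P(N = 4) = e^(−4.3) · 4.3^4/4! ≈ 0.1933.

0.1933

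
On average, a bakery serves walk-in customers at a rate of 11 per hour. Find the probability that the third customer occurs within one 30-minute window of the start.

0.9116

Over the interval, μ = 11 × 0.5 = 5.5 (a 30-minute window = 0.5 hours).
The third arrival falls in the interval iff at least 3 events occur there: P(S_3 ≤ t) = P(N ≥ 3) = 1 − P(N ≤ 2) ≈ 0.9116.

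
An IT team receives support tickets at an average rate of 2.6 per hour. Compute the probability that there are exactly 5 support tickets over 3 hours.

Over the interval, μ = 2.6 × 3 = 7.8 (3 hours).
P(N = 5) = e^(−μ) μ^5/5! = e^(−7.8) · 7.8^5/120 ≈ 0.0986.

0.0986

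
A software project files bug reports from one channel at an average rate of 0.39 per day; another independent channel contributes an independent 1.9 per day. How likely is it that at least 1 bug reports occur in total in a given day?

Independent Poisson processes superpose: combined rate λ = 0.39 + 1.9 = 2.29 per day.
So μ = 2.29.
P(N ≥ 1) = 1 − P(N ≤ 0) ≈ 0.8987.

0.8987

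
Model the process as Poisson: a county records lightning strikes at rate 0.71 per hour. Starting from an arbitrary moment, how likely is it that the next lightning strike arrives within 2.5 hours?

Inter-arrival times are exponential with rate λ = 0.71 per hour.
P(T ≤ 2.5) = 1 − e^(−λt) = 1 − e^(−0.71 × 2.5) = 1 − e^(−1.775) ≈ 0.8305.

0.8305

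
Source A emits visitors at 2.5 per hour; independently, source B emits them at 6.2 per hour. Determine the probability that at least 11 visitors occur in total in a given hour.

Independent Poisson processes superpose: combined rate λ = 2.5 + 6.2 = 8.7 per hour.
So μ = 8.7.
P(N ≥ 11) = 1 − P(N ≤ 10) ≈ 0.2591.

0.2591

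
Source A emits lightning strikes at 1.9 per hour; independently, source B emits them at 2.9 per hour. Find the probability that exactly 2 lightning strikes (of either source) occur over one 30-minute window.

0.2613

Independent Poisson processes superpose: combined rate λ = 1.9 + 2.9 = 4.8 per hour.
Over the interval, μ = 4.8 × 0.5 = 2.4 (a 30-minute window = 0.5 hours).
P(N = 2) = e^(−2.4) · 2.4^2/2! ≈ 0.2613.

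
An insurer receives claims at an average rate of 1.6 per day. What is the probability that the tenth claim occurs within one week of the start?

0.6808

Over the interval, μ = 1.6 × 7 = 11.2 (a week = 7 days).
The tenth arrival falls in the interval iff at least 10 events occur there: P(S_10 ≤ t) = P(N ≥ 10) = 1 − P(N ≤ 9) ≈ 0.6808.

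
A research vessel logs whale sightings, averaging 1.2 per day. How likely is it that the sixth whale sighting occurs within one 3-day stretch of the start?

Over the interval, μ = 1.2 × 3 = 3.6 (a 3-day stretch = 3 days).
The sixth arrival falls in the interval iff at least 6 events occur there: P(S_6 ≤ t) = P(N ≥ 6) = 1 − P(N ≤ 5) ≈ 0.1559.

0.1559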